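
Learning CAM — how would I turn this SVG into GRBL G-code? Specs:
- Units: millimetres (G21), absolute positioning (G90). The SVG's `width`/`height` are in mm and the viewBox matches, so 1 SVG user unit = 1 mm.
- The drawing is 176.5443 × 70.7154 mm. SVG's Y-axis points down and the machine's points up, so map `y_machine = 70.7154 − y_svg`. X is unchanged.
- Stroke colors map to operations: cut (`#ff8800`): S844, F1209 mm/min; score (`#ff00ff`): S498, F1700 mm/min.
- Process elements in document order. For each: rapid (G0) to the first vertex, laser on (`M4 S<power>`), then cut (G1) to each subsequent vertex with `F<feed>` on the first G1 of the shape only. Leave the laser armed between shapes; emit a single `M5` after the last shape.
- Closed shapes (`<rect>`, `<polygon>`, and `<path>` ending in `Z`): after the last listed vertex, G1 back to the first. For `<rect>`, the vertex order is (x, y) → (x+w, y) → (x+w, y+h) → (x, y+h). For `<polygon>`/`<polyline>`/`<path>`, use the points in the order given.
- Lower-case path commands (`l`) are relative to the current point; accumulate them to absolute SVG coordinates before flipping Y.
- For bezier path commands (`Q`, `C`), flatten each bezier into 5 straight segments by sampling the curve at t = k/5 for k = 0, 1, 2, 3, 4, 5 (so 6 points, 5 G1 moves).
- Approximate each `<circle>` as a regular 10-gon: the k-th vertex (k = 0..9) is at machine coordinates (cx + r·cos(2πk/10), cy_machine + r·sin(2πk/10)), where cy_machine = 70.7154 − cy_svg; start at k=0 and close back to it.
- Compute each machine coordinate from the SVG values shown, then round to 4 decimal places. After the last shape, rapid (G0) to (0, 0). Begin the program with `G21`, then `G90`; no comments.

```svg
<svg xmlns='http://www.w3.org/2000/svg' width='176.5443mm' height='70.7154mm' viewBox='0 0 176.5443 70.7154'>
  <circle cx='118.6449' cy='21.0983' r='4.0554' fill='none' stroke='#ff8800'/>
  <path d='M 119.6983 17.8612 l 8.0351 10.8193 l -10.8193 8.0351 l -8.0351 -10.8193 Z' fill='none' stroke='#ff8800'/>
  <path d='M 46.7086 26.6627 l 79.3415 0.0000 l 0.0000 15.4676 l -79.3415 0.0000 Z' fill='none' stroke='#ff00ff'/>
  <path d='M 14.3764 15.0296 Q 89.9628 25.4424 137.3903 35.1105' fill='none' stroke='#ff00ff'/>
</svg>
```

Since the viewBox matches the mm dimensions, user units are millimetres directly. The only transform is the Y-flip y_m = 70.7154 − y_svg.

Shape 1 is a circle drawn with `<circle>`. Its stroke #ff8800 means cut at S844, F1209. After flipping Y the toolpath is (122.7003,49.6171) → (121.9258,52.0008) → (119.8981,53.4740) → (117.3917,53.4740) → (115.3640,52.0008) → (114.5895,49.6171) → (115.3640,47.2334) → (117.3917,45.7602) → (119.8981,45.7602) → (121.9258,47.2334) → (122.7003,49.6171), returning to the start.

Shape 2 is a regular polygon drawn with `<path>`. Its stroke #ff8800 means cut at S844, F1209. After flipping Y the toolpath is (119.6983,52.8542) → (127.7334,42.0349) → (116.9141,33.9998) → (108.8790,44.8191) → (119.6983,52.8542), returning to the start.

Shape 3 is a rectangle drawn with `<path>`. Its stroke #ff00ff means score at S498, F1700. After flipping Y the toolpath is (46.7086,44.0527) → (126.0501,44.0527) → (126.0501,28.5851) → (46.7086,28.5851) → (46.7086,44.0527), returning to the start.

Shape 4 is a quadratic bezier drawn with `<path>`. Its stroke #ff00ff means score at S498, F1700. After flipping Y the toolpath is (14.3764,55.6858) → (43.4846,51.5505) → (70.3401,47.4747) → (94.9429,43.4585) → (117.2929,39.5019) → (137.3903,35.6049).

G21
G90
G0 X122.7003 Y49.6171
M4 S844
G1 X121.9258 Y52.0008 F1209
G1 X119.8981 Y53.4740
G1 X117.3917 Y53.4740
G1 X115.3640 Y52.0008
G1 X114.5895 Y49.6171
G1 X115.3640 Y47.2334
G1 X117.3917 Y45.7602
G1 X119.8981 Y45.7602
G1 X121.9258 Y47.2334
G1 X122.7003 Y49.6171
G0 X119.6983 Y52.8542
M4 S844
G1 X127.7334 Y42.0349 F1209
G1 X116.9141 Y33.9998
G1 X108.8790 Y44.8191
G1 X119.6983 Y52.8542
G0 X46.7086 Y44.0527
M4 S498
G1 X126.0501 Y44.0527 F1700
G1 X126.0501 Y28.5851
G1 X46.7086 Y28.5851
G1 X46.7086 Y44.0527
G0 X14.3764 Y55.6858
M4 S498
G1 X43.4846 Y51.5505 F1700
G1 X70.3401 Y47.4747
G1 X94.9429 Y43.4585
G1 X117.2929 Y39.5019
G1 X137.3903 Y35.6049
M5
G0 X0.0000 Y0.0000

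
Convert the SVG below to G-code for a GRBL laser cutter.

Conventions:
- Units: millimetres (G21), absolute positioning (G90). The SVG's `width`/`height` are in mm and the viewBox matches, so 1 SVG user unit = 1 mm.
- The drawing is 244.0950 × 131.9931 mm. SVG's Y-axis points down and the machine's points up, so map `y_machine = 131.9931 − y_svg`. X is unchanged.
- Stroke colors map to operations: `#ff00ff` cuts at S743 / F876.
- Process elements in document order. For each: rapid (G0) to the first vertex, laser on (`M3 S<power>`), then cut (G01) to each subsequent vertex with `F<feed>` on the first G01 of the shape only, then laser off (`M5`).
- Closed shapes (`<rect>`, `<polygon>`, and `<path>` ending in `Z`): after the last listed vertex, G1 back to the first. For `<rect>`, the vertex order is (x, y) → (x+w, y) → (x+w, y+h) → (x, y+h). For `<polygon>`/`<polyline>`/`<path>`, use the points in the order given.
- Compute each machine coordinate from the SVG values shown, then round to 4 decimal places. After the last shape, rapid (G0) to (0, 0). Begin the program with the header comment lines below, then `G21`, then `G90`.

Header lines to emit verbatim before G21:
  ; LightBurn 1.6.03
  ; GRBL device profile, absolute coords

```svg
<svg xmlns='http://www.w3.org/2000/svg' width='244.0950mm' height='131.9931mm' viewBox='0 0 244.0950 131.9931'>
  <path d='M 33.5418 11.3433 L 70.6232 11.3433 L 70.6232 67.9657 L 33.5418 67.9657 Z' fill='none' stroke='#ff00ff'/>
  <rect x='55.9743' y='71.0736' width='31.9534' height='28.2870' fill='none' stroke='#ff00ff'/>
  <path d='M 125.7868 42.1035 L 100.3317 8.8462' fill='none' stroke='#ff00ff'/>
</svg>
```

; LightBurn 1.6.03
; GRBL device profile, absolute coords
G21
G90
G0 X33.5418 Y120.6498
M3 S743
G01 X70.6232 Y120.6498 F876
G01 X70.6232 Y64.0274
G01 X33.5418 Y64.0274
G01 X33.5418 Y120.6498
M5
G0 X55.9743 Y60.9195
M3 S743
G01 X87.9277 Y60.9195 F876
G01 X87.9277 Y32.6325
G01 X55.9743 Y32.6325
G01 X55.9743 Y60.9195
M5
G0 X125.7868 Y89.8896
M3 S743
G01 X100.3317 Y123.1469 F876
M5
G0 X0.0000 Y0.0000

Since the viewBox matches the mm dimensions, user units are millimetres directly. The only transform is the Y-flip y_m = 131.9931 − y_svg.

Shape 1 is a rectangle drawn with `<path>`. Its stroke #ff00ff means cut at S743, F876. After flipping Y the toolpath is (33.5418,120.6498) → (70.6232,120.6498) → (70.6232,64.0274) → (33.5418,64.0274) → (33.5418,120.6498), returning to the start.

Shape 2 is a rectangle drawn with `<rect>`. Its stroke #ff00ff means cut at S743, F876. After flipping Y the toolpath is (55.9743,60.9195) → (87.9277,60.9195) → (87.9277,32.6325) → (55.9743,32.6325) → (55.9743,60.9195), returning to the start.

Shape 3 is a line segment drawn with `<path>`. Its stroke #ff00ff means cut at S743, F876. After flipping Y the toolpath is (125.7868,89.8896) → (100.3317,123.1469).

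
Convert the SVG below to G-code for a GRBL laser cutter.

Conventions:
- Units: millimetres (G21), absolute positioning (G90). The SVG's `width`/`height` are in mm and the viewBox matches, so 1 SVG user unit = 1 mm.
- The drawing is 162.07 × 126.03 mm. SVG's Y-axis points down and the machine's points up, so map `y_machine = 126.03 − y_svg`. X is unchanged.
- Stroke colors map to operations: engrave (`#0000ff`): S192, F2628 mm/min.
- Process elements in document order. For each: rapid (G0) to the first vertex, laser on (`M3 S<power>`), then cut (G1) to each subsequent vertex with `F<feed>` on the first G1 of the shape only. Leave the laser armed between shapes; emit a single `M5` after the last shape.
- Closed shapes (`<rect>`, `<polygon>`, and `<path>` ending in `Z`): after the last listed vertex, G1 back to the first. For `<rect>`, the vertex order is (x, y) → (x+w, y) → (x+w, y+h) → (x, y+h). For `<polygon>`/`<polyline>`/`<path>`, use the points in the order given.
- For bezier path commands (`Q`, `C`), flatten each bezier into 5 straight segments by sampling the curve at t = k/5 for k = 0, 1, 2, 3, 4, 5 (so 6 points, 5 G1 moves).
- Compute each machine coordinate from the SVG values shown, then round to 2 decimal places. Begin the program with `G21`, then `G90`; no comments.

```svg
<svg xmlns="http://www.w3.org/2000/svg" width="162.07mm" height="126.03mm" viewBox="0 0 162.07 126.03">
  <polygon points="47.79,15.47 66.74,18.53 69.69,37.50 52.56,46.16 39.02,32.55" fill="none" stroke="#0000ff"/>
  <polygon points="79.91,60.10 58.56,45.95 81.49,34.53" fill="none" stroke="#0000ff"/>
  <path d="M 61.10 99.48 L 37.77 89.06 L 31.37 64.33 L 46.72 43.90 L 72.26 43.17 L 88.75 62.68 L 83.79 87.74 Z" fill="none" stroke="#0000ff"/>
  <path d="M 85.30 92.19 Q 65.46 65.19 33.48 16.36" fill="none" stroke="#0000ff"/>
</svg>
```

Since the viewBox matches the mm dimensions, user units are millimetres directly. The only transform is the Y-flip y_m = 126.03 − y_svg.

Shape 1 is a regular polygon drawn with `<polygon>`. Its stroke #0000ff means engrave at S192, F2628. After flipping Y the toolpath is (47.79,110.56) → (66.74,107.50) → (69.69,88.53) → (52.56,79.87) → (39.02,93.48) → (47.79,110.56), returning to the start.

Shape 2 is a regular polygon drawn with `<polygon>`. Its stroke #0000ff means engrave at S192, F2628. After flipping Y the toolpath is (79.91,65.93) → (58.56,80.08) → (81.49,91.50) → (79.91,65.93), returning to the start.

Shape 3 is a regular polygon drawn with `<path>`. Its stroke #0000ff means engrave at S192, F2628. After flipping Y the toolpath is (61.10,26.55) → (37.77,36.97) → (31.37,61.70) → (46.72,82.13) → (72.26,82.86) → (88.75,63.35) → (83.79,38.29) → (61.10,26.55), returning to the start.

Shape 4 is a quadratic bezier drawn with `<path>`. Its stroke #0000ff means engrave at S192, F2628. After flipping Y the toolpath is (85.30,33.84) → (76.88,45.51) → (67.49,58.93) → (57.12,74.10) → (45.79,91.01) → (33.48,109.67).

G21
G90
G0 X47.79 Y110.56
M3 S192
G1 X66.74 Y107.50 F2628
G1 X69.69 Y88.53
G1 X52.56 Y79.87
G1 X39.02 Y93.48
G1 X47.79 Y110.56
G0 X79.91 Y65.93
M3 S192
G1 X58.56 Y80.08 F2628
G1 X81.49 Y91.50
G1 X79.91 Y65.93
G0 X61.10 Y26.55
M3 S192
G1 X37.77 Y36.97 F2628
G1 X31.37 Y61.70
G1 X46.72 Y82.13
G1 X72.26 Y82.86
G1 X88.75 Y63.35
G1 X83.79 Y38.29
G1 X61.10 Y26.55
G0 X85.30 Y33.84
M3 S192
G1 X76.88 Y45.51 F2628
G1 X67.49 Y58.93
G1 X57.12 Y74.10
G1 X45.79 Y91.01
G1 X33.48 Y109.67
M5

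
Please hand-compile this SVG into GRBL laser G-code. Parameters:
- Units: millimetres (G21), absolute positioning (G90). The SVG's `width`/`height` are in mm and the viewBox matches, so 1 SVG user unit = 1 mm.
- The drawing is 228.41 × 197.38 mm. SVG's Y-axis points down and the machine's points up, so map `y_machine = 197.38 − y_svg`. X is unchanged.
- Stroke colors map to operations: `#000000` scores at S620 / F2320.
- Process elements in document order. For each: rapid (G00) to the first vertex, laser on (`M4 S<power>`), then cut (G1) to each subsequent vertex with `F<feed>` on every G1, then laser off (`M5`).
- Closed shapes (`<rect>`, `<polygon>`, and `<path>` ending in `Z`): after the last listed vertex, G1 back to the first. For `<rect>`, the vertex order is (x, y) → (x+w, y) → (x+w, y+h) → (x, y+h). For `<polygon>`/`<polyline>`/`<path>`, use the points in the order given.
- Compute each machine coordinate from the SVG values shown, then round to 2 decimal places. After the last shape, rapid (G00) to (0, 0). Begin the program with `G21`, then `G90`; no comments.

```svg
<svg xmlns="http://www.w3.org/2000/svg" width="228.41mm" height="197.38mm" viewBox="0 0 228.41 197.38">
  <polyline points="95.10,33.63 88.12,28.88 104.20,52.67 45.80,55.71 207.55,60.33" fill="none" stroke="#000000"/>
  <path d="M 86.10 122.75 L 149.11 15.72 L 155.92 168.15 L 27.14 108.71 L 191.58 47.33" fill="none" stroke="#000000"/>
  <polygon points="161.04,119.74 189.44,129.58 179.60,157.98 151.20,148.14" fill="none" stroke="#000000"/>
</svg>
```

G21
G90
G00 X95.10 Y163.75
M4 S620
G1 X88.12 Y168.50 F2320
G1 X104.20 Y144.71 F2320
G1 X45.80 Y141.67 F2320
G1 X207.55 Y137.05 F2320
M5
G00 X86.10 Y74.63
M4 S620
G1 X149.11 Y181.66 F2320
G1 X155.92 Y29.23 F2320
G1 X27.14 Y88.67 F2320
G1 X191.58 Y150.05 F2320
M5
G00 X161.04 Y77.64
M4 S620
G1 X189.44 Y67.80 F2320
G1 X179.60 Y39.40 F2320
G1 X151.20 Y49.24 F2320
G1 X161.04 Y77.64 F2320
M5
G00 X0.00 Y0.00

1 u = 1 mm; y_m = 197.38 − y.

[1] `<polyline>` open polyline, #000000→score S620 F2320: (95.10,163.75) → (88.12,168.50) → (104.20,144.71) → (45.80,141.67) → (207.55,137.05)

[2] `<path>` open polyline, #000000→score S620 F2320: (86.10,74.63) → (149.11,181.66) → (155.92,29.23) → (27.14,88.67) → (191.58,150.05)

[3] `<polygon>` regular polygon, #000000→score S620 F2320: (161.04,77.64) → (189.44,67.80) → (179.60,39.40) → (151.20,49.24) → (161.04,77.64) (closed)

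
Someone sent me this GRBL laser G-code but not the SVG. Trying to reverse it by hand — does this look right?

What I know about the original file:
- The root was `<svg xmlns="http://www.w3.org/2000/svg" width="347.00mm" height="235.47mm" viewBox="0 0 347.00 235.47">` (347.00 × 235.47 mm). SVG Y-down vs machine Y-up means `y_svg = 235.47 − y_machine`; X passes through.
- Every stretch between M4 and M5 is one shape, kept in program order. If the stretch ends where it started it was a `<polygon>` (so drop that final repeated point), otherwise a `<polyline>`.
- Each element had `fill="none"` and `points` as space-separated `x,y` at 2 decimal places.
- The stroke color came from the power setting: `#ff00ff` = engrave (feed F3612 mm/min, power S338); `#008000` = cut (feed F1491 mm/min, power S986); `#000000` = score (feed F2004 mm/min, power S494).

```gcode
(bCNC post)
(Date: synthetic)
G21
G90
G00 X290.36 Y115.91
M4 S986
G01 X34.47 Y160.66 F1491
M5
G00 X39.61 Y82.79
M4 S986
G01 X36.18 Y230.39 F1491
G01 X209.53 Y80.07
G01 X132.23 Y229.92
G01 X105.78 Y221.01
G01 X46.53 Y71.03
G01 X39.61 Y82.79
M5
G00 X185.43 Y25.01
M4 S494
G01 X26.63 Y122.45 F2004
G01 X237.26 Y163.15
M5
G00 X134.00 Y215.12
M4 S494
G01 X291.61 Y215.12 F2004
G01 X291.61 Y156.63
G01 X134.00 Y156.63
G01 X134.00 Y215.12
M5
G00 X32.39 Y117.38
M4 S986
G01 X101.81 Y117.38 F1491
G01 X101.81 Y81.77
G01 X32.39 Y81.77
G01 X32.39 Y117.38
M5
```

<svg xmlns="http://www.w3.org/2000/svg" width="347.00mm" height="235.47mm" viewBox="0 0 347.00 235.47">
  <polyline points="290.36,119.56 34.47,74.81" fill="none" stroke="#008000"/>
  <polygon points="39.61,152.68 36.18,5.08 209.53,155.40 132.23,5.55 105.78,14.46 46.53,164.44" fill="none" stroke="#008000"/>
  <polyline points="185.43,210.46 26.63,113.02 237.26,72.32" fill="none" stroke="#000000"/>
  <polygon points="134.00,20.35 291.61,20.35 291.61,78.84 134.00,78.84" fill="none" stroke="#000000"/>
  <polygon points="32.39,118.09 101.81,118.09 101.81,153.70 32.39,153.70" fill="none" stroke="#008000"/>
</svg>

Each laser-on run becomes one SVG element. Flip Y back into SVG space with y_svg = 235.47 − y_machine.

Run 1: the run's S986 means `#008000` (cut). The run is open, so emit a `<polyline>` with points (Y-flipped): 290.36,119.56 34.47,74.81.

Run 2: the run's S986 means `#008000` (cut). The run returns to its start, so emit a `<polygon>` with points (Y-flipped): 39.61,152.68 36.18,5.08 209.53,155.40 132.23,5.55 105.78,14.46 46.53,164.44.

Run 3: S494 ⇒ score layer `#000000`. The run is open, so emit a `<polyline>` with points (Y-flipped): 185.43,210.46 26.63,113.02 237.26,72.32.

Run 4: power S494 maps to stroke `#000000` (score). The run returns to its start, so emit a `<polygon>` with points (Y-flipped): 134.00,20.35 291.61,20.35 291.61,78.84 134.00,78.84.

Run 5: power S986 maps to stroke `#008000` (cut). The run returns to its start, so emit a `<polygon>` with points (Y-flipped): 32.39,118.09 101.81,118.09 101.81,153.70 32.39,153.70.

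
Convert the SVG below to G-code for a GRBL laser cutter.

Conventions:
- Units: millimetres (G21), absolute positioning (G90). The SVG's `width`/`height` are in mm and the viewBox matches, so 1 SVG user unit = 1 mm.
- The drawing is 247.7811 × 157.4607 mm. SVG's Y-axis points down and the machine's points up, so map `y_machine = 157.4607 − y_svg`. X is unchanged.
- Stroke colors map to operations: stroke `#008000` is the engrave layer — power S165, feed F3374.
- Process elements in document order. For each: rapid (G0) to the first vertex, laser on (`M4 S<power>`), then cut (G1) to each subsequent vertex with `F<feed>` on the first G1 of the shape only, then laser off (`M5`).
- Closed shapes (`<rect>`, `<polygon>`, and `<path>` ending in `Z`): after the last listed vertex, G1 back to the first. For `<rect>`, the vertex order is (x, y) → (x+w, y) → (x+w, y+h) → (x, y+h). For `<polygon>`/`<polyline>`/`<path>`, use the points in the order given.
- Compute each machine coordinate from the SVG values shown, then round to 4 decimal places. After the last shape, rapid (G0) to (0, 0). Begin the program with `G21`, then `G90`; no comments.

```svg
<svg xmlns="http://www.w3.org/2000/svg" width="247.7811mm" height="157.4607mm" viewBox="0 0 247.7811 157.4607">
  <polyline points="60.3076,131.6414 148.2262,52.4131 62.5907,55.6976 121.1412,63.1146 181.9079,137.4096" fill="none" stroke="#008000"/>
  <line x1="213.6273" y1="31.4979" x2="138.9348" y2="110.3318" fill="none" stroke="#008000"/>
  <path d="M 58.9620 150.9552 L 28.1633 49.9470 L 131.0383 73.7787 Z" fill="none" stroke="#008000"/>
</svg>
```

viewBox `0 0 247.7811 157.4607` with mm width/height → 1 unit = 1 mm. Flip: y_m = 157.4607 − y_svg.

**Shape 1** — `<polyline>` open polyline, stroke `#008000` → engrave (S165, F3374). Machine vertices: (60.3076,25.8193) → (148.2262,105.0476) → (62.5907,101.7631) → (121.1412,94.3461) → (181.9079,20.0511). Open path.

**Shape 2** — `<line>` line segment, stroke `#008000` → engrave (S165, F3374). Machine vertices: (213.6273,125.9628) → (138.9348,47.1289). Open path.

**Shape 3** — `<path>` regular polygon, stroke `#008000` → engrave (S165, F3374). Machine vertices: (58.9620,6.5055) → (28.1633,107.5137) → (131.0383,83.6820) → (58.9620,6.5055). Closed: final G1 returns to the first vertex.

G21
G90
G0 X60.3076 Y25.8193
M4 S165
G1 X148.2262 Y105.0476 F3374
G1 X62.5907 Y101.7631
G1 X121.1412 Y94.3461
G1 X181.9079 Y20.0511
M5
G0 X213.6273 Y125.9628
M4 S165
G1 X138.9348 Y47.1289 F3374
M5
G0 X58.9620 Y6.5055
M4 S165
G1 X28.1633 Y107.5137 F3374
G1 X131.0383 Y83.6820
G1 X58.9620 Y6.5055
M5
G0 X0.0000 Y0.0000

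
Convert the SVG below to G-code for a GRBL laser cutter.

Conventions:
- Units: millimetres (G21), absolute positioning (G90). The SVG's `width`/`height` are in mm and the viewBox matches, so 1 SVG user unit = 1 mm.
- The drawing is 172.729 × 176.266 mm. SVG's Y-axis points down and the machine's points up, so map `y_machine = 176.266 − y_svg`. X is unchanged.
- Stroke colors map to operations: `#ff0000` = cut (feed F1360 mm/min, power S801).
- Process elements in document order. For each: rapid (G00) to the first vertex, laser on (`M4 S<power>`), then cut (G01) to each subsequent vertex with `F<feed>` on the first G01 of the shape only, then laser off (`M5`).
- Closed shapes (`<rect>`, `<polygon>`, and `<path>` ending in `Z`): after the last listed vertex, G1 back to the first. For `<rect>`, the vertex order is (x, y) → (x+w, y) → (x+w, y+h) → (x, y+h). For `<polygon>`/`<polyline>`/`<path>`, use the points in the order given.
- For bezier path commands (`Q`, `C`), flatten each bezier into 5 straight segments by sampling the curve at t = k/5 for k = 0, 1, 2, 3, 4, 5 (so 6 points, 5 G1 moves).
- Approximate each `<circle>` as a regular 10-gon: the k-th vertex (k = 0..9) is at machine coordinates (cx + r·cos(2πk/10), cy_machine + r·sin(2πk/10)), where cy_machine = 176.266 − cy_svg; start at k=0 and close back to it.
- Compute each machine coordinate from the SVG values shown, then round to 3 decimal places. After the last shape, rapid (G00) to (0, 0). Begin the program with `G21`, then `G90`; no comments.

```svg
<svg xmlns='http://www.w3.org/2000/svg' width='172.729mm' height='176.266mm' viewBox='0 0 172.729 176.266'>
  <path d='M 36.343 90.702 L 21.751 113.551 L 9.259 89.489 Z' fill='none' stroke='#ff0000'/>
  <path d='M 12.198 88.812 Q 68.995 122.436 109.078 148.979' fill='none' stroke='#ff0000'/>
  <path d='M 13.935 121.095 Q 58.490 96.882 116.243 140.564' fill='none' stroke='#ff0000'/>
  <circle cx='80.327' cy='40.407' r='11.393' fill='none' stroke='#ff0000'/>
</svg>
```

1 u = 1 mm; y_m = 176.266 − y.

[1] `<path>` regular polygon, #ff0000→cut S801 F1360: (36.343,85.564) → (21.751,62.715) → (9.259,86.777) → (36.343,85.564) (closed)

[2] `<path>` quadratic bezier, #ff0000→cut S801 F1360: (12.198,87.454) → (34.248,74.288) → (54.961,61.688) → (74.337,49.654) → (92.376,38.187) → (109.078,27.287)

[3] `<path>` quadratic bezier, #ff0000→cut S801 F1360: (13.935,55.171) → (32.285,62.140) → (51.691,63.678) → (72.152,59.784) → (93.670,50.459) → (116.243,35.702)

[4] `<circle>` circle, #ff0000→cut S801 F1360: (91.720,135.859) → (89.544,142.556) → (83.848,146.694) → (76.806,146.694) → (71.110,142.556) → (68.934,135.859) → (71.110,129.162) → (76.806,125.024) → (83.848,125.024) → (89.544,129.162) → (91.720,135.859) (closed)

G21
G90
G00 X36.343 Y85.564
M4 S801
G01 X21.751 Y62.715 F1360
G01 X9.259 Y86.777
G01 X36.343 Y85.564
M5
G00 X12.198 Y87.454
M4 S801
G01 X34.248 Y74.288 F1360
G01 X54.961 Y61.688
G01 X74.337 Y49.654
G01 X92.376 Y38.187
G01 X109.078 Y27.287
M5
G00 X13.935 Y55.171
M4 S801
G01 X32.285 Y62.140 F1360
G01 X51.691 Y63.678
G01 X72.152 Y59.784
G01 X93.670 Y50.459
G01 X116.243 Y35.702
M5
G00 X91.720 Y135.859
M4 S801
G01 X89.544 Y142.556 F1360
G01 X83.848 Y146.694
G01 X76.806 Y146.694
G01 X71.110 Y142.556
G01 X68.934 Y135.859
G01 X71.110 Y129.162
G01 X76.806 Y125.024
G01 X83.848 Y125.024
G01 X89.544 Y129.162
G01 X91.720 Y135.859
M5
G00 X0.000 Y0.000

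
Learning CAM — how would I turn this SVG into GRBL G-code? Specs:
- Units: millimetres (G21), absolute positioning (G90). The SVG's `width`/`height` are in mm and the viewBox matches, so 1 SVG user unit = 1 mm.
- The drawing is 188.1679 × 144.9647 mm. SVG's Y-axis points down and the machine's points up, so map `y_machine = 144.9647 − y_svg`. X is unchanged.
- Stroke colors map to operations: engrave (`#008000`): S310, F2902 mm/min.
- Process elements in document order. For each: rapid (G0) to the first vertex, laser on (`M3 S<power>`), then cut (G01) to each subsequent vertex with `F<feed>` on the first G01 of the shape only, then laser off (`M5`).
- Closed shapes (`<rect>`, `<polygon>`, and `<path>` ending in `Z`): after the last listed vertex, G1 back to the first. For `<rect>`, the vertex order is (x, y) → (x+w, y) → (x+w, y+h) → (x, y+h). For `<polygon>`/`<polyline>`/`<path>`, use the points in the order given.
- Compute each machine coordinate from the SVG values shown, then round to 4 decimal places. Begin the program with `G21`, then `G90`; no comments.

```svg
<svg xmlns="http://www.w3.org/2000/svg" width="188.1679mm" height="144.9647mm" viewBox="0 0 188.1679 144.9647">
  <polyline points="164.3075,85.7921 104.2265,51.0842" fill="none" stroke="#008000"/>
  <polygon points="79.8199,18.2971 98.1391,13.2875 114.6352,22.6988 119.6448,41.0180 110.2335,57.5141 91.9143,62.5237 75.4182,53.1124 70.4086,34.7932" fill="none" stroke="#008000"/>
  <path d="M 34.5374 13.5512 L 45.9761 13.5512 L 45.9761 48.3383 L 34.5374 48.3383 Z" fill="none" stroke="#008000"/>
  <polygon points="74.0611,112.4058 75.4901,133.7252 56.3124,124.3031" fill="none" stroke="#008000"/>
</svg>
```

Since the viewBox matches the mm dimensions, user units are millimetres directly. The only transform is the Y-flip y_m = 144.9647 − y_svg.

Shape 1 is a line segment drawn with `<polyline>`. Its stroke #008000 means engrave at S310, F2902. After flipping Y the toolpath is (164.3075,59.1726) → (104.2265,93.8805).

Shape 2 is a regular polygon drawn with `<polygon>`. Its stroke #008000 means engrave at S310, F2902. After flipping Y the toolpath is (79.8199,126.6676) → (98.1391,131.6772) → (114.6352,122.2659) → (119.6448,103.9467) → (110.2335,87.4506) → (91.9143,82.4410) → (75.4182,91.8523) → (70.4086,110.1715) → (79.8199,126.6676), returning to the start.

Shape 3 is a rectangle drawn with `<path>`. Its stroke #008000 means engrave at S310, F2902. After flipping Y the toolpath is (34.5374,131.4135) → (45.9761,131.4135) → (45.9761,96.6264) → (34.5374,96.6264) → (34.5374,131.4135), returning to the start.

Shape 4 is a regular polygon drawn with `<polygon>`. Its stroke #008000 means engrave at S310, F2902. After flipping Y the toolpath is (74.0611,32.5589) → (75.4901,11.2395) → (56.3124,20.6616) → (74.0611,32.5589), returning to the start.

G21
G90
G0 X164.3075 Y59.1726
M3 S310
G01 X104.2265 Y93.8805 F2902
M5
G0 X79.8199 Y126.6676
M3 S310
G01 X98.1391 Y131.6772 F2902
G01 X114.6352 Y122.2659
G01 X119.6448 Y103.9467
G01 X110.2335 Y87.4506
G01 X91.9143 Y82.4410
G01 X75.4182 Y91.8523
G01 X70.4086 Y110.1715
G01 X79.8199 Y126.6676
M5
G0 X34.5374 Y131.4135
M3 S310
G01 X45.9761 Y131.4135 F2902
G01 X45.9761 Y96.6264
G01 X34.5374 Y96.6264
G01 X34.5374 Y131.4135
M5
G0 X74.0611 Y32.5589
M3 S310
G01 X75.4901 Y11.2395 F2902
G01 X56.3124 Y20.6616
G01 X74.0611 Y32.5589
M5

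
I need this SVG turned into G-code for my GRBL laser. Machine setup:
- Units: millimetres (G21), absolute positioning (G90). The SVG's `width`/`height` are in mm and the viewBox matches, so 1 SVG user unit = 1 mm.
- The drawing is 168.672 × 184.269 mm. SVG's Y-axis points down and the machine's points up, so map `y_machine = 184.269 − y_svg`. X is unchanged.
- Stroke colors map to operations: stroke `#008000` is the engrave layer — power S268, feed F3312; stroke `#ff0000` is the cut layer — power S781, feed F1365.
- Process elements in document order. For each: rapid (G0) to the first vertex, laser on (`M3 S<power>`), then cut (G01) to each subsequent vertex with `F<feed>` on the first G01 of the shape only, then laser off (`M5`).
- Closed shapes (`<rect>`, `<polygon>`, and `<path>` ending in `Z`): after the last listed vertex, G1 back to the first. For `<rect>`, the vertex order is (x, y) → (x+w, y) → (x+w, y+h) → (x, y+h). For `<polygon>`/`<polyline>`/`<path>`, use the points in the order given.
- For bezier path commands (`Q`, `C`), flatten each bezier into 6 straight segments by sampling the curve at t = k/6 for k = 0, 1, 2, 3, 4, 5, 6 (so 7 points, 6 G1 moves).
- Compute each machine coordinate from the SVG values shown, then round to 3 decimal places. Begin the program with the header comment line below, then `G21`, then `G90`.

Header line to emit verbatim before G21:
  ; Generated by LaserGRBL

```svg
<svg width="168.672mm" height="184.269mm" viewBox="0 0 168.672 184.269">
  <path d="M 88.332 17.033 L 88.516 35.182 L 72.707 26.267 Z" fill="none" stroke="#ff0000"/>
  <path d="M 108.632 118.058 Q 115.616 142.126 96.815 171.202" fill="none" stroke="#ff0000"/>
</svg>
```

Since the viewBox matches the mm dimensions, user units are millimetres directly. The only transform is the Y-flip y_m = 184.269 − y_svg.

Shape 1 is a regular polygon drawn with `<path>`. Its stroke #ff0000 means cut at S781, F1365. After flipping Y the toolpath is (88.332,167.236) → (88.516,149.087) → (72.707,158.002) → (88.332,167.236), returning to the start.

Shape 2 is a quadratic bezier drawn with `<path>`. Its stroke #ff0000 means cut at S781, F1365. After flipping Y the toolpath is (108.632,66.211) → (110.244,58.049) → (110.423,49.609) → (109.170,40.891) → (106.484,31.895) → (102.366,22.620) → (96.815,13.067).

; Generated by LaserGRBL
G21
G90
G0 X88.332 Y167.236
M3 S781
G01 X88.516 Y149.087 F1365
G01 X72.707 Y158.002
G01 X88.332 Y167.236
M5
G0 X108.632 Y66.211
M3 S781
G01 X110.244 Y58.049 F1365
G01 X110.423 Y49.609
G01 X109.170 Y40.891
G01 X106.484 Y31.895
G01 X102.366 Y22.620
G01 X96.815 Y13.067
M5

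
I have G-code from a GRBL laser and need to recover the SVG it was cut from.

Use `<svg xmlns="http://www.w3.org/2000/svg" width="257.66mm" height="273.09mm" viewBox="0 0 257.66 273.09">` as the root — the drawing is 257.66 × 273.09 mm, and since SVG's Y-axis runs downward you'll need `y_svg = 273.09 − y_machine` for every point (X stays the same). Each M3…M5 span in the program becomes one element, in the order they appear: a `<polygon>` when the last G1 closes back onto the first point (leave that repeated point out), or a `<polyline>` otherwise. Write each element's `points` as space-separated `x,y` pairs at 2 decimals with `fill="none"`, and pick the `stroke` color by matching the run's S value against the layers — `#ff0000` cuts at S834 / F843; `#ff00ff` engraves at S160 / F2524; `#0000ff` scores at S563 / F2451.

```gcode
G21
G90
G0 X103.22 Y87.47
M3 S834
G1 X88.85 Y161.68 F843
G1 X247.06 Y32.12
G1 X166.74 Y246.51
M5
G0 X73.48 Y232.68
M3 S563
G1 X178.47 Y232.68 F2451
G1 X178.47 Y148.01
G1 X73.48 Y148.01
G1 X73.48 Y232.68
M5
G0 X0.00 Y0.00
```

<svg xmlns="http://www.w3.org/2000/svg" width="257.66mm" height="273.09mm" viewBox="0 0 257.66 273.09">
  <polyline points="103.22,185.62 88.85,111.41 247.06,240.97 166.74,26.58" fill="none" stroke="#ff0000"/>
  <polygon points="73.48,40.41 178.47,40.41 178.47,125.08 73.48,125.08" fill="none" stroke="#0000ff"/>
</svg>

y_svg = 273.09 − y_m.

[1] S834→`#ff0000` (cut); open run; points: 103.22,185.62 88.85,111.41 247.06,240.97 166.74,26.58

[2] S563→`#0000ff` (score); closed run; points: 73.48,40.41 178.47,40.41 178.47,125.08 73.48,125.08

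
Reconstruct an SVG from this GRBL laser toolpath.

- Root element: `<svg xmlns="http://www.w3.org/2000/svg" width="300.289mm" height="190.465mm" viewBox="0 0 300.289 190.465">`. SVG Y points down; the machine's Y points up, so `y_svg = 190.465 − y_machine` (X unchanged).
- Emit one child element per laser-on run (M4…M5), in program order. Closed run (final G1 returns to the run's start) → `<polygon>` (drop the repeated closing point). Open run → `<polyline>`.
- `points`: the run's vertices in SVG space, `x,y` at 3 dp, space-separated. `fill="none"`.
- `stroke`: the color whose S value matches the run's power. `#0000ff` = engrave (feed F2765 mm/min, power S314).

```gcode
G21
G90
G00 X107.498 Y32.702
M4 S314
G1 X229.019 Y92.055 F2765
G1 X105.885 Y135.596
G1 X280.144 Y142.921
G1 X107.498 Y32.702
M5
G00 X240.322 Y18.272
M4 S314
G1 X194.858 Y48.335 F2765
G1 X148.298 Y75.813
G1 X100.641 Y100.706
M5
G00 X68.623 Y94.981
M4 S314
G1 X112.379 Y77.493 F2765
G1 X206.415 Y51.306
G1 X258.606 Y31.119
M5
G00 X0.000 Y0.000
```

<svg xmlns="http://www.w3.org/2000/svg" width="300.289mm" height="190.465mm" viewBox="0 0 300.289 190.465">
  <polygon points="107.498,157.763 229.019,98.410 105.885,54.869 280.144,47.544" fill="none" stroke="#0000ff"/>
  <polyline points="240.322,172.193 194.858,142.130 148.298,114.652 100.641,89.759" fill="none" stroke="#0000ff"/>
  <polyline points="68.623,95.484 112.379,112.972 206.415,139.159 258.606,159.346" fill="none" stroke="#0000ff"/>
</svg>

y_svg = 190.465 − y_m. Every run uses S314, so all elements get stroke `#0000ff` (engrave).

[1] closed run; points: 107.498,157.763 229.019,98.410 105.885,54.869 280.144,47.544

[2] open run; points: 240.322,172.193 194.858,142.130 148.298,114.652 100.641,89.759

[3] open run; points: 68.623,95.484 112.379,112.972 206.415,139.159 258.606,159.346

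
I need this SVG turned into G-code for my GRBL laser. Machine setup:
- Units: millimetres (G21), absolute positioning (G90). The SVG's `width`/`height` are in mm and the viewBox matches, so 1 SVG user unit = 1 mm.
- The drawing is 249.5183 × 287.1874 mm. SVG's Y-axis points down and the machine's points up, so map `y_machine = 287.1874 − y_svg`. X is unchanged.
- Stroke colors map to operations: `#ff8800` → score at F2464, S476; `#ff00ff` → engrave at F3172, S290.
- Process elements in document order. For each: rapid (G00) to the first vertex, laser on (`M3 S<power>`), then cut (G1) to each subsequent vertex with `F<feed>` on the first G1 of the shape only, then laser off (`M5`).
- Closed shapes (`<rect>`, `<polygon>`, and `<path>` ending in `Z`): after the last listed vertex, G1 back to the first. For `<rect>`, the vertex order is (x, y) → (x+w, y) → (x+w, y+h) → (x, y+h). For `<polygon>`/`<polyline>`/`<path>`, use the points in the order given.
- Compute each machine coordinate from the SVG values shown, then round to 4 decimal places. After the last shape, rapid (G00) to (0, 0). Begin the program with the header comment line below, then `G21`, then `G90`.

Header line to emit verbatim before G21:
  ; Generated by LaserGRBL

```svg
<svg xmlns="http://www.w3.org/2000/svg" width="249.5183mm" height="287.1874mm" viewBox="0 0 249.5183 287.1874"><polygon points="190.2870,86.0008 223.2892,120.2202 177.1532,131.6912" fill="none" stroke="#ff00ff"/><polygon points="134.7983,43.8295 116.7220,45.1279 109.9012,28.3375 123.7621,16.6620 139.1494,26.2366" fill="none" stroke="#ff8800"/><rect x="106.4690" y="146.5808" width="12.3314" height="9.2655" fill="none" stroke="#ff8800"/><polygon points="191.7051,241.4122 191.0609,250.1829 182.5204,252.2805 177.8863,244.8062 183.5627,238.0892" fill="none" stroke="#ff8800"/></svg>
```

; Generated by LaserGRBL
G21
G90
G00 X190.2870 Y201.1866
M3 S290
G1 X223.2892 Y166.9672 F3172
G1 X177.1532 Y155.4962
G1 X190.2870 Y201.1866
M5
G00 X134.7983 Y243.3579
M3 S476
G1 X116.7220 Y242.0595 F2464
G1 X109.9012 Y258.8499
G1 X123.7621 Y270.5254
G1 X139.1494 Y260.9508
G1 X134.7983 Y243.3579
M5
G00 X106.4690 Y140.6066
M3 S476
G1 X118.8004 Y140.6066 F2464
G1 X118.8004 Y131.3411
G1 X106.4690 Y131.3411
G1 X106.4690 Y140.6066
M5
G00 X191.7051 Y45.7752
M3 S476
G1 X191.0609 Y37.0045 F2464
G1 X182.5204 Y34.9069
G1 X177.8863 Y42.3812
G1 X183.5627 Y49.0982
G1 X191.7051 Y45.7752
M5
G00 X0.0000 Y0.0000

1 u = 1 mm; y_m = 287.1874 − y.

[1] `<polygon>` regular polygon, #ff00ff→engrave S290 F3172: (190.2870,201.1866) → (223.2892,166.9672) → (177.1532,155.4962) → (190.2870,201.1866) (closed)

[2] `<polygon>` regular polygon, #ff8800→score S476 F2464: (134.7983,243.3579) → (116.7220,242.0595) → (109.9012,258.8499) → (123.7621,270.5254) → (139.1494,260.9508) → (134.7983,243.3579) (closed)

[3] `<rect>` rectangle, #ff8800→score S476 F2464: (106.4690,140.6066) → (118.8004,140.6066) → (118.8004,131.3411) → (106.4690,131.3411) → (106.4690,140.6066) (closed)

[4] `<polygon>` regular polygon, #ff8800→score S476 F2464: (191.7051,45.7752) → (191.0609,37.0045) → (182.5204,34.9069) → (177.8863,42.3812) → (183.5627,49.0982) → (191.7051,45.7752) (closed)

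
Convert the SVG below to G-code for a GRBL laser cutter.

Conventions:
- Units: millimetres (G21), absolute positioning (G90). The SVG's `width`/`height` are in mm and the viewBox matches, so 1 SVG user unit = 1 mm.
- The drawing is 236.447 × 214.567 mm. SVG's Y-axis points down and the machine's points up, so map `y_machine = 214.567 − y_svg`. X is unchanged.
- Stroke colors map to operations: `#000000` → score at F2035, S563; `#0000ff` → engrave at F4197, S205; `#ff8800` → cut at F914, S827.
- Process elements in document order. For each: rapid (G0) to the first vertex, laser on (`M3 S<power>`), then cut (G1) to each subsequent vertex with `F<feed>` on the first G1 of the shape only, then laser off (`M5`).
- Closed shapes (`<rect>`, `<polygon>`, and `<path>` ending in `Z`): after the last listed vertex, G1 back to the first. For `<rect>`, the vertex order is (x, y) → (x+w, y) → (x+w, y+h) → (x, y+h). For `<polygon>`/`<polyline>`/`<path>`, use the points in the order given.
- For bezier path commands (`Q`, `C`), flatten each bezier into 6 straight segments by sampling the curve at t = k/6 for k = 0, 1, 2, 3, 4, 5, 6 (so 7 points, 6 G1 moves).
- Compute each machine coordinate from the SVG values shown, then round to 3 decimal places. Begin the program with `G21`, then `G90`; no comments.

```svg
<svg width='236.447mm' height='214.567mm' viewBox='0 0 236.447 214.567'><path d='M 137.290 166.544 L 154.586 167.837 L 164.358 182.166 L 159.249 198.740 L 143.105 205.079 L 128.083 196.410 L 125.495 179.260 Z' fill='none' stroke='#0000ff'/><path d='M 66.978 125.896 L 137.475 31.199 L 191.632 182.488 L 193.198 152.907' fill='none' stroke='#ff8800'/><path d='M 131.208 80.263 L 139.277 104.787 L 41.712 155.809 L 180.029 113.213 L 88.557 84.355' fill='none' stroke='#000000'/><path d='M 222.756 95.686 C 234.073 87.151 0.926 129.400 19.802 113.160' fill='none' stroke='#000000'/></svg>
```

Since the viewBox matches the mm dimensions, user units are millimetres directly. The only transform is the Y-flip y_m = 214.567 − y_svg.

Shape 1 is a regular polygon drawn with `<path>`. Its stroke #0000ff means engrave at S205, F4197. After flipping Y the toolpath is (137.290,48.023) → (154.586,46.730) → (164.358,32.401) → (159.249,15.827) → (143.105,9.488) → (128.083,18.157) → (125.495,35.307) → (137.290,48.023), returning to the start.

Shape 2 is a open polyline drawn with `<path>`. Its stroke #ff8800 means cut at S827, F914. After flipping Y the toolpath is (66.978,88.671) → (137.475,183.368) → (191.632,32.079) → (193.198,61.660).

Shape 3 is a open polyline drawn with `<path>`. Its stroke #000000 means score at S563, F2035. After flipping Y the toolpath is (131.208,134.304) → (139.277,109.780) → (41.712,58.758) → (180.029,101.354) → (88.557,130.212).

Shape 4 is a cubic bezier drawn with `<path>`. Its stroke #000000 means score at S563, F2035. After flipping Y the toolpath is (222.756,118.881) → (210.341,119.422) → (170.973,114.535) → (118.444,107.255) → (66.545,100.616) → (29.067,97.655) → (19.802,101.407).

G21
G90
G0 X137.290 Y48.023
M3 S205
G1 X154.586 Y46.730 F4197
G1 X164.358 Y32.401
G1 X159.249 Y15.827
G1 X143.105 Y9.488
G1 X128.083 Y18.157
G1 X125.495 Y35.307
G1 X137.290 Y48.023
M5
G0 X66.978 Y88.671
M3 S827
G1 X137.475 Y183.368 F914
G1 X191.632 Y32.079
G1 X193.198 Y61.660
M5
G0 X131.208 Y134.304
M3 S563
G1 X139.277 Y109.780 F2035
G1 X41.712 Y58.758
G1 X180.029 Y101.354
G1 X88.557 Y130.212
M5
G0 X222.756 Y118.881
M3 S563
G1 X210.341 Y119.422 F2035
G1 X170.973 Y114.535
G1 X118.444 Y107.255
G1 X66.545 Y100.616
G1 X29.067 Y97.655
G1 X19.802 Y101.407
M5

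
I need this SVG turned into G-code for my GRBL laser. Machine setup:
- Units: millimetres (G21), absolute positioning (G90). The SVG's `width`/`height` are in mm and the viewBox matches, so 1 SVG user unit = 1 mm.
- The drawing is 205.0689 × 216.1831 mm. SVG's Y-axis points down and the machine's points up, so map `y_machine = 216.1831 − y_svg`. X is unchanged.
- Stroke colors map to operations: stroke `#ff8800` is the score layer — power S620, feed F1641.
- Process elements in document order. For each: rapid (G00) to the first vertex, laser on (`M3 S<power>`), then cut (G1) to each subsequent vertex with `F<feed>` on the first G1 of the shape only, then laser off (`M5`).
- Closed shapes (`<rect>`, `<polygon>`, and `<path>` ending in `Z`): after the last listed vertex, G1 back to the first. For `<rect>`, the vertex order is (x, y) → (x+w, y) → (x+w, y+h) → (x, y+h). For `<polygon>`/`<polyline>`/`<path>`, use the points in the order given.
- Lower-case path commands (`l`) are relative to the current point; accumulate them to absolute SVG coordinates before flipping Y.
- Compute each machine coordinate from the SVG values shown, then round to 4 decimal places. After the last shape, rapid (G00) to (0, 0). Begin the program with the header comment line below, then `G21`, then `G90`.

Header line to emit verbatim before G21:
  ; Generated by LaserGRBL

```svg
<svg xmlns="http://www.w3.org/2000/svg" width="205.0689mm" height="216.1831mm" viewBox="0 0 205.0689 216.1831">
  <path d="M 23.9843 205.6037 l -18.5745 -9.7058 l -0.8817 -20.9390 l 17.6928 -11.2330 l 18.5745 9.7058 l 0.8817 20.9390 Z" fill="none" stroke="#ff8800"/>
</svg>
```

; Generated by LaserGRBL
G21
G90
G00 X23.9843 Y10.5794
M3 S620
G1 X5.4098 Y20.2852 F1641
G1 X4.5281 Y41.2242
G1 X22.2209 Y52.4572
G1 X40.7954 Y42.7514
G1 X41.6771 Y21.8124
G1 X23.9843 Y10.5794
M5
G00 X0.0000 Y0.0000

viewBox `0 0 205.0689 216.1831` with mm width/height → 1 unit = 1 mm. Flip: y_m = 216.1831 − y_svg.

**Shape 1** — `<path>` regular polygon, stroke `#ff8800` → score (S620, F1641). Machine vertices: (23.9843,10.5794) → (5.4098,20.2852) → (4.5281,41.2242) → (22.2209,52.4572) → (40.7954,42.7514) → (41.6771,21.8124) → (23.9843,10.5794). Closed: final G1 returns to the first vertex.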